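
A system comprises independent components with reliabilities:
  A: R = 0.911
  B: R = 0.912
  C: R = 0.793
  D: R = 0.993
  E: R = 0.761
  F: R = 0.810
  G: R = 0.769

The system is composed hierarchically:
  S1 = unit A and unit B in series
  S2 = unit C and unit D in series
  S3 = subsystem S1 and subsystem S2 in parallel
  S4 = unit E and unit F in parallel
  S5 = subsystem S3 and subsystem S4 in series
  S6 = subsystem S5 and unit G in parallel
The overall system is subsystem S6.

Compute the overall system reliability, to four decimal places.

0.9816

Series (A and B): 0.911000 × 0.912000 = 0.830832
Series (C and D): 0.793000 × 0.993000 = 0.787449
Parallel ([0.830832] and [0.787449]): 1 − (1 − 0.830832)(1 − 0.787449) = 0.964043
Parallel (E and F): 1 − (1 − 0.761000)(1 − 0.810000) = 0.954590
Series ([0.964043] and [0.954590]): 0.964043 × 0.954590 = 0.920266
Parallel ([0.920266] and G): 1 − (1 − 0.920266)(1 − 0.769000) = 0.9816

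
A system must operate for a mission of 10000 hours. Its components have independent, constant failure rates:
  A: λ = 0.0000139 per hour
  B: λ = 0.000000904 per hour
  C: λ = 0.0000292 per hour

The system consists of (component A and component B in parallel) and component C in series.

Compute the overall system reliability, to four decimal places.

R(A) = exp(−0.0000139 × 10000) = 0.870228
R(B) = exp(−0.000000904 × 10000) = 0.991001
R(C) = exp(−0.0000292 × 10000) = 0.746769
Parallel (A and B): 1 − (1 − 0.870228)(1 − 0.991001) = 0.998832
Series ([0.998832] and C): 0.998832 × 0.746769 = 0.7459

0.7459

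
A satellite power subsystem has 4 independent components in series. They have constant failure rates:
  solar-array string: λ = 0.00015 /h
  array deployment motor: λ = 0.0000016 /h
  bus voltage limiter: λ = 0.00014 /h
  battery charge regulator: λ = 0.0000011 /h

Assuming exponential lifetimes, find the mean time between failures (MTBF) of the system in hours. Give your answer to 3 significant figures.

Series of exponential components: λ_sys = Σ λ_i
λ_sys = 0.00015 + 0.0000016 + 0.00014 + 0.0000011 = 2.9270e-04 /h
MTBF = 1 / λ_sys = 3420 h

3420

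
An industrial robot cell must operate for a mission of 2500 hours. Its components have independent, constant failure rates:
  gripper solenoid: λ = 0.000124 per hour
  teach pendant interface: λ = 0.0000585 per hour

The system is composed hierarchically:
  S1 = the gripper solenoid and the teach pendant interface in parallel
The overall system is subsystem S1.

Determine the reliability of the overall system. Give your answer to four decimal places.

0.9637

R(gripper solenoid) = exp(−0.000124 × 2500) = 0.733447
R(teach pendant interface) = exp(−0.0000585 × 2500) = 0.863942
Parallel (gripper solenoid and teach pendant interface): 1 − (1 − 0.733447)(1 − 0.863942) = 0.9637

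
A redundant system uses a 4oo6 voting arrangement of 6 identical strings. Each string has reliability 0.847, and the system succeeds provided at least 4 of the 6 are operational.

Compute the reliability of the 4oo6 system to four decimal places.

R = Σ_{i=4}^{6} C(6,i) p^i (1−p)^{6−i} with p = 0.847
C(6,4)·0.847^4·0.153^2 = 0.180721
C(6,5)·0.847^5·0.153^1 = 0.400184
C(6,6)·0.847^6·0.153^0 = 0.369233
Sum = 0.9501

0.9501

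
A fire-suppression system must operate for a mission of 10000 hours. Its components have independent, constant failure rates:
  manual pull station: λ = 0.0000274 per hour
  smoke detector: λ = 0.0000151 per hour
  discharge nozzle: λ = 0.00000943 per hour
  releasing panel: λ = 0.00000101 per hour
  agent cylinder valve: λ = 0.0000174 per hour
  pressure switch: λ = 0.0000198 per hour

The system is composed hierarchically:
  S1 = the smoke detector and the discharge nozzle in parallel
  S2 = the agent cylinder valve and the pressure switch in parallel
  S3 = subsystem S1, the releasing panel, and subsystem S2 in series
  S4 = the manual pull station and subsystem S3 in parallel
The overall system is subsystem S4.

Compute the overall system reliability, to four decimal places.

0.9879

R(manual pull station) = exp(−0.0000274 × 10000) = 0.760332
R(smoke detector) = exp(−0.0000151 × 10000) = 0.859848
R(discharge nozzle) = exp(−0.00000943 × 10000) = 0.910010
R(releasing panel) = exp(−0.00000101 × 10000) = 0.989951
R(agent cylinder valve) = exp(−0.0000174 × 10000) = 0.840297
R(pressure switch) = exp(−0.0000198 × 10000) = 0.820370
Parallel (smoke detector and discharge nozzle): 1 − (1 − 0.859848)(1 − 0.910010) = 0.987388
Parallel (agent cylinder valve and pressure switch): 1 − (1 − 0.840297)(1 − 0.820370) = 0.971313
Series ([0.987388], releasing panel, and [0.971313]): 0.987388 × 0.989951 × 0.971313 = 0.949425
Parallel (manual pull station and [0.949425]): 1 − (1 − 0.760332)(1 − 0.949425) = 0.9879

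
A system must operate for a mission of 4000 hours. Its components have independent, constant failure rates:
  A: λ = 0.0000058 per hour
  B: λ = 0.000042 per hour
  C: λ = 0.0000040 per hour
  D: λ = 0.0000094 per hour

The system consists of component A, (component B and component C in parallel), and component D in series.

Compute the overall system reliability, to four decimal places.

0.9387

R(A) = exp(−0.0000058 × 4000) = 0.977067
R(B) = exp(−0.000042 × 4000) = 0.845354
R(C) = exp(−0.0000040 × 4000) = 0.984127
R(D) = exp(−0.0000094 × 4000) = 0.963098
Parallel (B and C): 1 − (1 − 0.845354)(1 − 0.984127) = 0.997545
Series (A, [0.997545], and D): 0.977067 × 0.997545 × 0.963098 = 0.9387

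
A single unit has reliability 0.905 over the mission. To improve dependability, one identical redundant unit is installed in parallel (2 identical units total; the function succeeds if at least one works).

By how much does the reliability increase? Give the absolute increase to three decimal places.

0.086

R_before = 0.905
R_after = 1 − (1 − 0.905)^2 = 0.991
ΔR = 0.991 − 0.905 = 0.086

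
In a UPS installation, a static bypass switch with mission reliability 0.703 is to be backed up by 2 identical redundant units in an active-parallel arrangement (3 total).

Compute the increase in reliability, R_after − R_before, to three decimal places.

R_before = 0.703
R_after = 1 − (1 − 0.703)^3 = 0.974
ΔR = 0.974 − 0.703 = 0.271

0.271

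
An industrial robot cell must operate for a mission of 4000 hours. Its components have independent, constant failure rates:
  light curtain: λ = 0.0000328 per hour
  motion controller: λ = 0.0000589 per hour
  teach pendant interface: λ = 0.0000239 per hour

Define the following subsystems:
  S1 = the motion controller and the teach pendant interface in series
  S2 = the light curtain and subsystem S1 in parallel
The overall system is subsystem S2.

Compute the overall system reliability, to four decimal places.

0.9653

R(light curtain) = exp(−0.0000328 × 4000) = 0.877042
R(motion controller) = exp(−0.0000589 × 4000) = 0.790097
R(teach pendant interface) = exp(−0.0000239 × 4000) = 0.908827
Series (motion controller and teach pendant interface): 0.790097 × 0.908827 = 0.718061
Parallel (light curtain and [0.718061]): 1 − (1 − 0.877042)(1 − 0.718061) = 0.9653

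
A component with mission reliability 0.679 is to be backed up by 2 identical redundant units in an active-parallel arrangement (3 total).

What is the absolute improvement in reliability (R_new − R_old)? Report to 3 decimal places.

0.288

R_before = 0.679
R_after = 1 − (1 − 0.679)^3 = 0.967
ΔR = 0.967 − 0.679 = 0.288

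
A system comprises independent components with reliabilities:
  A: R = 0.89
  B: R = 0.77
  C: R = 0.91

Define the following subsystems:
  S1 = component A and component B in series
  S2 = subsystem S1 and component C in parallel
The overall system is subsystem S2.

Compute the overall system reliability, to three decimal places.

Series (A and B): 0.89000 × 0.77000 = 0.68530
Parallel ([0.68530] and C): 1 − (1 − 0.68530)(1 − 0.91000) = 0.972

0.972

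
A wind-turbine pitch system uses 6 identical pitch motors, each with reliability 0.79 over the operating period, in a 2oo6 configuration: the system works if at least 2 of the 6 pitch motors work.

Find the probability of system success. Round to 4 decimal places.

0.9980

R = Σ_{i=2}^{6} C(6,i) p^i (1−p)^{6−i} with p = 0.79
C(6,2)·0.79^2·0.21^4 = 0.018206
C(6,3)·0.79^3·0.21^3 = 0.091321
C(6,4)·0.79^4·0.21^2 = 0.257655
C(6,5)·0.79^5·0.21^1 = 0.387709
C(6,6)·0.79^6·0.21^0 = 0.243087
Sum = 0.9980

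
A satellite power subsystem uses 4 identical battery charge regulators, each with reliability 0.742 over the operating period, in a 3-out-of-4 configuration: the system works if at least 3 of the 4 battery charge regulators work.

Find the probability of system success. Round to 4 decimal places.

R = Σ_{i=3}^{4} C(4,i) p^i (1−p)^{4−i} with p = 0.742
C(4,3)·0.742^3·0.258^1 = 0.421591
C(4,4)·0.742^4·0.258^0 = 0.303121
Sum = 0.7247

0.7247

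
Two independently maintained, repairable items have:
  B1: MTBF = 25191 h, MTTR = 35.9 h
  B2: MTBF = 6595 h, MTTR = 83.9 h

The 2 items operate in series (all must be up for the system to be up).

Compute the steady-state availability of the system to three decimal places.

A(B1) = MTBF/(MTBF+MTTR) = 25191/(25191+35.9) = 0.998577
A(B2) = MTBF/(MTBF+MTTR) = 6595/(6595+83.9) = 0.987438
Series availability: 0.998577 × 0.987438 = 0.986

0.986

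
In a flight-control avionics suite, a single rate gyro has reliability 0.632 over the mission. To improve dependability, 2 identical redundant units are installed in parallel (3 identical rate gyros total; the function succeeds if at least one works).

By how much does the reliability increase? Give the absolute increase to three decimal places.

0.318

R_before = 0.632
R_after = 1 − (1 − 0.632)^3 = 0.950
ΔR = 0.950 − 0.632 = 0.318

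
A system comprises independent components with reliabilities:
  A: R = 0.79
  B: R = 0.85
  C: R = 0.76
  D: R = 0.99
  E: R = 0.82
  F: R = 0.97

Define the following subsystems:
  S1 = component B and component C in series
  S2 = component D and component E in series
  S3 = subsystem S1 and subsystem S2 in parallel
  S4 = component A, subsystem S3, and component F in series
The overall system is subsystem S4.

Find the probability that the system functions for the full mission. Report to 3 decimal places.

Series (B and C): 0.85000 × 0.76000 = 0.64600
Series (D and E): 0.99000 × 0.82000 = 0.81180
Parallel ([0.64600] and [0.81180]): 1 − (1 − 0.64600)(1 − 0.81180) = 0.93338
Series (A, [0.93338], and F): 0.79000 × 0.93338 × 0.97000 = 0.715

0.715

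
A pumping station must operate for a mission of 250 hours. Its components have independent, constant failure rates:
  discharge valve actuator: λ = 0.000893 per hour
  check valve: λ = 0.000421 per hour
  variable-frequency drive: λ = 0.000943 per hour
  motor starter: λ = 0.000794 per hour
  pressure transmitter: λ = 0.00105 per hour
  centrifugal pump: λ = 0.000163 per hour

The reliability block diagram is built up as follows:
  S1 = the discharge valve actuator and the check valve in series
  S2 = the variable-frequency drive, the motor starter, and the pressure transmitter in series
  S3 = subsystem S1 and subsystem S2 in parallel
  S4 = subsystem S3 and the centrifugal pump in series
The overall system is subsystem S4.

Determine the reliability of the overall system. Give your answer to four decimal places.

R(discharge valve actuator) = exp(−0.000893 × 250) = 0.799915
R(check valve) = exp(−0.000421 × 250) = 0.900099
R(variable-frequency drive) = exp(−0.000943 × 250) = 0.789978
R(motor starter) = exp(−0.000794 × 250) = 0.819960
R(pressure transmitter) = exp(−0.00105 × 250) = 0.769126
R(centrifugal pump) = exp(−0.000163 × 250) = 0.960069
Series (discharge valve actuator and check valve): 0.799915 × 0.900099 = 0.720003
Series (variable-frequency drive, motor starter, and pressure transmitter): 0.789978 × 0.819960 × 0.769126 = 0.498202
Parallel ([0.720003] and [0.498202]): 1 − (1 − 0.720003)(1 − 0.498202) = 0.859498
Series ([0.859498] and centrifugal pump): 0.859498 × 0.960069 = 0.8252

0.8252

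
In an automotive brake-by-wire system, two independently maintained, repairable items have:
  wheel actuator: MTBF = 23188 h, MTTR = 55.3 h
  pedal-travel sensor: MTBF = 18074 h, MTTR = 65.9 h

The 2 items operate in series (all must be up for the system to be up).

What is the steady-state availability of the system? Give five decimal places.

0.99400

A(wheel actuator) = MTBF/(MTBF+MTTR) = 23188/(23188+55.3) = 0.997621
A(pedal-travel sensor) = MTBF/(MTBF+MTTR) = 18074/(18074+65.9) = 0.996367
Series availability: 0.997621 × 0.996367 = 0.99400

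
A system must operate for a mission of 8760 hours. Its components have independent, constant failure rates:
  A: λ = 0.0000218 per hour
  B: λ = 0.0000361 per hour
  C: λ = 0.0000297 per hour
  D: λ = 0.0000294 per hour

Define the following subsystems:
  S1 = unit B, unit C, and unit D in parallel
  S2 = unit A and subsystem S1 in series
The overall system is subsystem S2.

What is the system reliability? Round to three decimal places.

R(A) = exp(−0.0000218 × 8760) = 0.82616
R(B) = exp(−0.0000361 × 8760) = 0.72889
R(C) = exp(−0.0000297 × 8760) = 0.77092
R(D) = exp(−0.0000294 × 8760) = 0.77295
Parallel (B, C, and D): 1 − (1 − 0.72889)(1 − 0.77092)(1 − 0.77295) = 0.98590
Series (A and [0.98590]): 0.82616 × 0.98590 = 0.815

0.815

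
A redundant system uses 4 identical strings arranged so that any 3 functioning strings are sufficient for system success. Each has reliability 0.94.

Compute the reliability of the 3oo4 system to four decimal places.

R = Σ_{i=3}^{4} C(4,i) p^i (1−p)^{4−i} with p = 0.94
C(4,3)·0.94^3·0.06^1 = 0.199340
C(4,4)·0.94^4·0.06^0 = 0.780749
Sum = 0.9801

0.9801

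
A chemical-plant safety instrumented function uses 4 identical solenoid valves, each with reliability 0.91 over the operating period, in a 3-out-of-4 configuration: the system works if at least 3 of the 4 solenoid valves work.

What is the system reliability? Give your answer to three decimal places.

0.957

R = Σ_{i=3}^{4} C(4,i) p^i (1−p)^{4−i} with p = 0.91
C(4,3)·0.91^3·0.09^1 = 0.27129
C(4,4)·0.91^4·0.09^0 = 0.68575
Sum = 0.957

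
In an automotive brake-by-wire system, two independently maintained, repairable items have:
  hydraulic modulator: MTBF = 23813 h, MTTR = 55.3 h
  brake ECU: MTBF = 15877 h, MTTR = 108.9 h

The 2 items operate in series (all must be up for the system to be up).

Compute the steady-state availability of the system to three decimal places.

A(hydraulic modulator) = MTBF/(MTBF+MTTR) = 23813/(23813+55.3) = 0.997683
A(brake ECU) = MTBF/(MTBF+MTTR) = 15877/(15877+108.9) = 0.993188
Series availability: 0.997683 × 0.993188 = 0.991

0.991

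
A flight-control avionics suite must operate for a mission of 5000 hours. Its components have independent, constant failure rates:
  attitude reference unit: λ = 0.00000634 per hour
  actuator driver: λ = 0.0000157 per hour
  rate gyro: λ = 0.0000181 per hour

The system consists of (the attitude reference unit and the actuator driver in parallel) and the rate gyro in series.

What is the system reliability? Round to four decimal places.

0.9113

R(attitude reference unit) = exp(−0.00000634 × 5000) = 0.968797
R(actuator driver) = exp(−0.0000157 × 5000) = 0.924502
R(rate gyro) = exp(−0.0000181 × 5000) = 0.913474
Parallel (attitude reference unit and actuator driver): 1 − (1 − 0.968797)(1 − 0.924502) = 0.997644
Series ([0.997644] and rate gyro): 0.997644 × 0.913474 = 0.9113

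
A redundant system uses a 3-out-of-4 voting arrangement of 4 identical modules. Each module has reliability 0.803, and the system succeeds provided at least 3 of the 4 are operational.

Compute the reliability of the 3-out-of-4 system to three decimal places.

R = Σ_{i=3}^{4} C(4,i) p^i (1−p)^{4−i} with p = 0.803
C(4,3)·0.803^3·0.197^1 = 0.40801
C(4,4)·0.803^4·0.197^0 = 0.41578
Sum = 0.824

0.824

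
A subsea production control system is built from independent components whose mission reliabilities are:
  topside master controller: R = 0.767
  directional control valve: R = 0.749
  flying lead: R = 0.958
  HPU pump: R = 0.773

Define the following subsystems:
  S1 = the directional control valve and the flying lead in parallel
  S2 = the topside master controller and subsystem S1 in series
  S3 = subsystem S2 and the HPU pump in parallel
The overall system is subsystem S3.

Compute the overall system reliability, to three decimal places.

0.945

Parallel (directional control valve and flying lead): 1 − (1 − 0.74900)(1 − 0.95800) = 0.98946
Series (topside master controller and [0.98946]): 0.76700 × 0.98946 = 0.75892
Parallel ([0.75892] and HPU pump): 1 − (1 − 0.75892)(1 − 0.77300) = 0.945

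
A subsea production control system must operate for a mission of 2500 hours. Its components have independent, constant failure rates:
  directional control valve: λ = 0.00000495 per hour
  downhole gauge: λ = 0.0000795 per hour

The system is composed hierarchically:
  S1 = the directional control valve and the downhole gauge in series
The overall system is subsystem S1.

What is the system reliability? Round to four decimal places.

0.8097

R(directional control valve) = exp(−0.00000495 × 2500) = 0.987701
R(downhole gauge) = exp(−0.0000795 × 2500) = 0.819755
Series (directional control valve and downhole gauge): 0.987701 × 0.819755 = 0.8097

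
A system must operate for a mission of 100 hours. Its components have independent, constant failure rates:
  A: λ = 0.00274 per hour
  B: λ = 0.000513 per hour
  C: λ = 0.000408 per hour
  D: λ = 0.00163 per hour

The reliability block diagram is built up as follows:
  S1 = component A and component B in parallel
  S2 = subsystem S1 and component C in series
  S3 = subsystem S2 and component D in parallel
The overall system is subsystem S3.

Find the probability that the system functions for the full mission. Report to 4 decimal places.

R(A) = exp(−0.00274 × 100) = 0.760332
R(B) = exp(−0.000513 × 100) = 0.949994
R(C) = exp(−0.000408 × 100) = 0.960021
R(D) = exp(−0.00163 × 100) = 0.849591
Parallel (A and B): 1 − (1 − 0.760332)(1 − 0.949994) = 0.988015
Series ([0.988015] and C): 0.988015 × 0.960021 = 0.948515
Parallel ([0.948515] and D): 1 − (1 − 0.948515)(1 − 0.849591) = 0.9923

0.9923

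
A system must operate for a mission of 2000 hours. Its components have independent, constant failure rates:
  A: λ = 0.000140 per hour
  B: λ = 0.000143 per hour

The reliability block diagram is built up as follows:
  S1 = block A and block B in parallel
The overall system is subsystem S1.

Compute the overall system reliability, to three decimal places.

0.939

R(A) = exp(−0.000140 × 2000) = 0.75578
R(B) = exp(−0.000143 × 2000) = 0.75126
Parallel (A and B): 1 − (1 − 0.75578)(1 − 0.75126) = 0.939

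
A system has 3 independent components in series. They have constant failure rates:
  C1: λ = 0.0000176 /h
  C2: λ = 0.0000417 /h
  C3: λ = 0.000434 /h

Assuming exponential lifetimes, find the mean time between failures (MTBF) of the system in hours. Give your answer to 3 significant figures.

Series of exponential components: λ_sys = Σ λ_i
λ_sys = 0.0000176 + 0.0000417 + 0.000434 = 4.9330e-04 /h
MTBF = 1 / λ_sys = 2030 h

2030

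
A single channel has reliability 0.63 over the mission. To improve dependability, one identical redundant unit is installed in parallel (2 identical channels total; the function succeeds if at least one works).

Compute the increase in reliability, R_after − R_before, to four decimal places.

0.2331

R_before = 0.63
R_after = 1 − (1 − 0.63)^2 = 0.8631
ΔR = 0.8631 − 0.63 = 0.2331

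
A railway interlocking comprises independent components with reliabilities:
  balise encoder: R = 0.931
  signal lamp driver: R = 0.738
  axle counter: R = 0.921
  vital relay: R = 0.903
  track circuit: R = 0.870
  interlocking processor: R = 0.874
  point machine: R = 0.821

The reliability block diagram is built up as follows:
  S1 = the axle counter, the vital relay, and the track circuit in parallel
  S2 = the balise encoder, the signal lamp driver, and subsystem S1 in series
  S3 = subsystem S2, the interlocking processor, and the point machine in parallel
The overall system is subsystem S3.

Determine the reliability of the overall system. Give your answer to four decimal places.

0.9929

Parallel (axle counter, vital relay, and track circuit): 1 − (1 − 0.921000)(1 − 0.903000)(1 − 0.870000) = 0.999004
Series (balise encoder, signal lamp driver, and [0.999004]): 0.931000 × 0.738000 × 0.999004 = 0.686394
Parallel ([0.686394], interlocking processor, and point machine): 1 − (1 − 0.686394)(1 − 0.874000)(1 − 0.821000) = 0.9929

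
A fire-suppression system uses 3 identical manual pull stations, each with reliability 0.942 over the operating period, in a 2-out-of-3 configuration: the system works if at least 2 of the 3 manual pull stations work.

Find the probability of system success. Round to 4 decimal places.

R = Σ_{i=2}^{3} C(3,i) p^i (1−p)^{3−i} with p = 0.942
C(3,2)·0.942^2·0.058^1 = 0.154401
C(3,3)·0.942^3·0.058^0 = 0.835897
Sum = 0.9903

0.9903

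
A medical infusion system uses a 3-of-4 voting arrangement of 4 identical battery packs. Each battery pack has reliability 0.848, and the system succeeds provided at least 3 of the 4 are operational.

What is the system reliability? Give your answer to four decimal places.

R = Σ_{i=3}^{4} C(4,i) p^i (1−p)^{4−i} with p = 0.848
C(4,3)·0.848^3·0.152^1 = 0.370759
C(4,4)·0.848^4·0.152^0 = 0.517111
Sum = 0.8879

0.8879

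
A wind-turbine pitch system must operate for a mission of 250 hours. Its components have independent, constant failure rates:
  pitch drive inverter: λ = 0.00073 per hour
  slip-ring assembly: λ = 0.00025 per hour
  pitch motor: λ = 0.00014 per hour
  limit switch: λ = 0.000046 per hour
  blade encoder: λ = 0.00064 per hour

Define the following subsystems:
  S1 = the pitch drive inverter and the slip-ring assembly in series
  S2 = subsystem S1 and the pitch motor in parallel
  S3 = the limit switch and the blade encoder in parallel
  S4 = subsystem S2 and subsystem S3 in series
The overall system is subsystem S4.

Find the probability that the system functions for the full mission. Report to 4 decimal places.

R(pitch drive inverter) = exp(−0.00073 × 250) = 0.833185
R(slip-ring assembly) = exp(−0.00025 × 250) = 0.939413
R(pitch motor) = exp(−0.00014 × 250) = 0.965605
R(limit switch) = exp(−0.000046 × 250) = 0.988566
R(blade encoder) = exp(−0.00064 × 250) = 0.852144
Series (pitch drive inverter and slip-ring assembly): 0.833185 × 0.939413 = 0.782705
Parallel ([0.782705] and pitch motor): 1 − (1 − 0.782705)(1 − 0.965605) = 0.992526
Parallel (limit switch and blade encoder): 1 − (1 − 0.988566)(1 − 0.852144) = 0.998309
Series ([0.992526] and [0.998309]): 0.992526 × 0.998309 = 0.9908

0.9908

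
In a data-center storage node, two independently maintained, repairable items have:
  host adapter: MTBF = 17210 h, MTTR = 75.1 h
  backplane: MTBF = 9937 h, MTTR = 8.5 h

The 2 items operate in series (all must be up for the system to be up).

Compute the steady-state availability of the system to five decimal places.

A(host adapter) = MTBF/(MTBF+MTTR) = 17210/(17210+75.1) = 0.995655
A(backplane) = MTBF/(MTBF+MTTR) = 9937/(9937+8.5) = 0.999145
Series availability: 0.995655 × 0.999145 = 0.99480

0.99480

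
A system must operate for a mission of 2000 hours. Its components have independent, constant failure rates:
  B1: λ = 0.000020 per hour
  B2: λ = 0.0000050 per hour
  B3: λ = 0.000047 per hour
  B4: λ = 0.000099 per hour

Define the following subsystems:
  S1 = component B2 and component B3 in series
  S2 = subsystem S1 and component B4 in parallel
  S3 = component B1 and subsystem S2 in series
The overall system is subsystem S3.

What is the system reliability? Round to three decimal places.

0.944

R(B1) = exp(−0.000020 × 2000) = 0.96079
R(B2) = exp(−0.0000050 × 2000) = 0.99005
R(B3) = exp(−0.000047 × 2000) = 0.91028
R(B4) = exp(−0.000099 × 2000) = 0.82037
Series (B2 and B3): 0.99005 × 0.91028 = 0.90122
Parallel ([0.90122] and B4): 1 − (1 − 0.90122)(1 − 0.82037) = 0.98226
Series (B1 and [0.98226]): 0.96079 × 0.98226 = 0.944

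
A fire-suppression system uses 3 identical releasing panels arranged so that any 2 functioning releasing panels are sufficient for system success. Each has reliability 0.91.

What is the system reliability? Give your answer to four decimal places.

0.9772

R = Σ_{i=2}^{3} C(3,i) p^i (1−p)^{3−i} with p = 0.91
C(3,2)·0.91^2·0.09^1 = 0.223587
C(3,3)·0.91^3·0.09^0 = 0.753571
Sum = 0.9772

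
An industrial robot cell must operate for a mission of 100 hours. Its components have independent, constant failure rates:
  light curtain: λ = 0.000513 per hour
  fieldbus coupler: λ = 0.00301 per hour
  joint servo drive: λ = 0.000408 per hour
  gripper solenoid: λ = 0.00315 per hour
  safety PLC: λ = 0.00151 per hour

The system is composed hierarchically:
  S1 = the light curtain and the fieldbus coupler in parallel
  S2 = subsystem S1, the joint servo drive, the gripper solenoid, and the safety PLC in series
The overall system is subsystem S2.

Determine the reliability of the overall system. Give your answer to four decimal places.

0.5946

R(light curtain) = exp(−0.000513 × 100) = 0.949994
R(fieldbus coupler) = exp(−0.00301 × 100) = 0.740078
R(joint servo drive) = exp(−0.000408 × 100) = 0.960021
R(gripper solenoid) = exp(−0.00315 × 100) = 0.729789
R(safety PLC) = exp(−0.00151 × 100) = 0.859848
Parallel (light curtain and fieldbus coupler): 1 − (1 − 0.949994)(1 − 0.740078) = 0.987002
Series ([0.987002], joint servo drive, gripper solenoid, and safety PLC): 0.987002 × 0.960021 × 0.729789 × 0.859848 = 0.5946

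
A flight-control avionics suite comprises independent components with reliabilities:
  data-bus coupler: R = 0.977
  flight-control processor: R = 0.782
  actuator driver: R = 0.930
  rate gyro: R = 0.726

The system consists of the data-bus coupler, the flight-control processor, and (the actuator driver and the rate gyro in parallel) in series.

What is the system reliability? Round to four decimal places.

Parallel (actuator driver and rate gyro): 1 − (1 − 0.930000)(1 − 0.726000) = 0.980820
Series (data-bus coupler, flight-control processor, and [0.980820]): 0.977000 × 0.782000 × 0.980820 = 0.7494

0.7494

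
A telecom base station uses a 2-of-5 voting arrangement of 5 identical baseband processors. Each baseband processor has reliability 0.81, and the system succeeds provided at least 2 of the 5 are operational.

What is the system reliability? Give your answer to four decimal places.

R = Σ_{i=2}^{5} C(5,i) p^i (1−p)^{5−i} with p = 0.81
C(5,2)·0.81^2·0.19^3 = 0.045002
C(5,3)·0.81^3·0.19^2 = 0.191850
C(5,4)·0.81^4·0.19^1 = 0.408944
C(5,5)·0.81^5·0.19^0 = 0.348678
Sum = 0.9945

0.9945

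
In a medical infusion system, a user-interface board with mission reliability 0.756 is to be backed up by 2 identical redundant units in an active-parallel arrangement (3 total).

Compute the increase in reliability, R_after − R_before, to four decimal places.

0.2295

R_before = 0.756
R_after = 1 − (1 − 0.756)^3 = 0.9855
ΔR = 0.9855 − 0.756 = 0.2295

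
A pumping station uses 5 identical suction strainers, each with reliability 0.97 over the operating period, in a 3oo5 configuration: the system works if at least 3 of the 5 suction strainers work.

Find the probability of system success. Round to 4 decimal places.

0.9997

R = Σ_{i=3}^{5} C(5,i) p^i (1−p)^{5−i} with p = 0.97
C(5,3)·0.97^3·0.03^2 = 0.008214
C(5,4)·0.97^4·0.03^1 = 0.132794
C(5,5)·0.97^5·0.03^0 = 0.858734
Sum = 0.9997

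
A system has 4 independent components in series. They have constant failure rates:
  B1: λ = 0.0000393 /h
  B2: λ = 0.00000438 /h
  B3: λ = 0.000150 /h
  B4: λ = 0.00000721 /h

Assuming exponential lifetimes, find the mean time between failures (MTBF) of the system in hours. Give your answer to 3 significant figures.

4980

Series of exponential components: λ_sys = Σ λ_i
λ_sys = 0.0000393 + 0.00000438 + 0.000150 + 0.00000721 = 2.0089e-04 /h
MTBF = 1 / λ_sys = 4980 h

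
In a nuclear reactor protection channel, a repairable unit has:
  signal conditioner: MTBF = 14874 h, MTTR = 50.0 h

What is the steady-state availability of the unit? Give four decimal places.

A(signal conditioner) = MTBF/(MTBF+MTTR) = 14874/(14874+50.0) = 0.9966

0.9966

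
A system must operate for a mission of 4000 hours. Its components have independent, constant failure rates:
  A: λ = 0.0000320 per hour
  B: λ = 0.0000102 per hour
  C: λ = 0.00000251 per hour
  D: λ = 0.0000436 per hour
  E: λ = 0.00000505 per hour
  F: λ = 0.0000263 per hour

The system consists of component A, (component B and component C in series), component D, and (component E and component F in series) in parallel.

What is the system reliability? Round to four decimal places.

0.9999

R(A) = exp(−0.0000320 × 4000) = 0.879853
R(B) = exp(−0.0000102 × 4000) = 0.960021
R(C) = exp(−0.00000251 × 4000) = 0.990010
R(D) = exp(−0.0000436 × 4000) = 0.839961
R(E) = exp(−0.00000505 × 4000) = 0.980003
R(F) = exp(−0.0000263 × 4000) = 0.900144
Series (B and C): 0.960021 × 0.990010 = 0.950430
Series (E and F): 0.980003 × 0.900144 = 0.882144
Parallel (A, [0.950430], D, and [0.882144]): 1 − (1 − 0.879853)(1 − 0.950430)(1 − 0.839961)(1 − 0.882144) = 0.9999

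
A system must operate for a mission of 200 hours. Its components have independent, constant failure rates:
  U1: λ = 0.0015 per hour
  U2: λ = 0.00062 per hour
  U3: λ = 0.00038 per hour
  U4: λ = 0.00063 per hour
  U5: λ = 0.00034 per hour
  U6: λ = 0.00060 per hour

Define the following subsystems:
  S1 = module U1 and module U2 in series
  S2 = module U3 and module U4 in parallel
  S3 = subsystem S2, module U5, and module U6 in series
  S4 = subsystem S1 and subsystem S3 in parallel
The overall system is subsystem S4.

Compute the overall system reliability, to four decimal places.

R(U1) = exp(−0.0015 × 200) = 0.740818
R(U2) = exp(−0.00062 × 200) = 0.883380
R(U3) = exp(−0.00038 × 200) = 0.926816
R(U4) = exp(−0.00063 × 200) = 0.881615
R(U5) = exp(−0.00034 × 200) = 0.934260
R(U6) = exp(−0.00060 × 200) = 0.886920
Series (U1 and U2): 0.740818 × 0.883380 = 0.654424
Parallel (U3 and U4): 1 − (1 − 0.926816)(1 − 0.881615) = 0.991336
Series ([0.991336], U5, and U6): 0.991336 × 0.934260 × 0.886920 = 0.821435
Parallel ([0.654424] and [0.821435]): 1 − (1 − 0.654424)(1 − 0.821435) = 0.9383

0.9383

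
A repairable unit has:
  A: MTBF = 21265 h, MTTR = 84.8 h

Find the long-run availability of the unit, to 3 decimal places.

0.996

A(A) = MTBF/(MTBF+MTTR) = 21265/(21265+84.8) = 0.996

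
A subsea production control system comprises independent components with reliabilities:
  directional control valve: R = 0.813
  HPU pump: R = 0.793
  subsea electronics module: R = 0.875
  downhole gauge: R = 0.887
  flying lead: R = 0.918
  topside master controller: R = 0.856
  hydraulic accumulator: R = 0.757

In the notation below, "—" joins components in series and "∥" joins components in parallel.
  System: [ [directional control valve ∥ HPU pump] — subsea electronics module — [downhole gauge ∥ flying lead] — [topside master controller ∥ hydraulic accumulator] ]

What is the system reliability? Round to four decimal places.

0.8042

Parallel (directional control valve and HPU pump): 1 − (1 − 0.813000)(1 − 0.793000) = 0.961291
Parallel (downhole gauge and flying lead): 1 − (1 − 0.887000)(1 − 0.918000) = 0.990734
Parallel (topside master controller and hydraulic accumulator): 1 − (1 − 0.856000)(1 − 0.757000) = 0.965008
Series ([0.961291], subsea electronics module, [0.990734], and [0.965008]): 0.961291 × 0.875000 × 0.990734 × 0.965008 = 0.8042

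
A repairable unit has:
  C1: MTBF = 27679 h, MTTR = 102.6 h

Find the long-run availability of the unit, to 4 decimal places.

A(C1) = MTBF/(MTBF+MTTR) = 27679/(27679+102.6) = 0.9963

0.9963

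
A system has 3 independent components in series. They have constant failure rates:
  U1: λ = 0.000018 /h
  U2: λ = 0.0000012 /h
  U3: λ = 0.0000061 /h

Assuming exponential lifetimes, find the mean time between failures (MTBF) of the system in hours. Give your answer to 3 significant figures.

Series of exponential components: λ_sys = Σ λ_i
λ_sys = 0.000018 + 0.0000012 + 0.0000061 = 2.5300e-05 /h
MTBF = 1 / λ_sys = 39500 h

39500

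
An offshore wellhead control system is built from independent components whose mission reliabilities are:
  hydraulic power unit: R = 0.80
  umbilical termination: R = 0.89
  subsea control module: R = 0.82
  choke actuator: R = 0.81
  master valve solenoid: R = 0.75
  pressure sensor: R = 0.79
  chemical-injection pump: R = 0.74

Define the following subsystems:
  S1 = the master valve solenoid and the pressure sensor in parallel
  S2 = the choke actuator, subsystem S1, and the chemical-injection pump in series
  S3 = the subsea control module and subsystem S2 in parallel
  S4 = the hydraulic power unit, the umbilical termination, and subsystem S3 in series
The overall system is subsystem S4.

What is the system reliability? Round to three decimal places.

0.657

Parallel (master valve solenoid and pressure sensor): 1 − (1 − 0.75000)(1 − 0.79000) = 0.94750
Series (choke actuator, [0.94750], and chemical-injection pump): 0.81000 × 0.94750 × 0.74000 = 0.56793
Parallel (subsea control module and [0.56793]): 1 − (1 − 0.82000)(1 − 0.56793) = 0.92223
Series (hydraulic power unit, umbilical termination, and [0.92223]): 0.80000 × 0.89000 × 0.92223 = 0.657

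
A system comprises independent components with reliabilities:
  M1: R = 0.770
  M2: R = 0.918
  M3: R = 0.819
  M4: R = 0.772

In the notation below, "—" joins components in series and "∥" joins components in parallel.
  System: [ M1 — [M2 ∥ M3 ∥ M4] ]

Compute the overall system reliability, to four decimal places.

0.7674

Parallel (M2, M3, and M4): 1 − (1 − 0.918000)(1 − 0.819000)(1 − 0.772000) = 0.996616
Series (M1 and [0.996616]): 0.770000 × 0.996616 = 0.7674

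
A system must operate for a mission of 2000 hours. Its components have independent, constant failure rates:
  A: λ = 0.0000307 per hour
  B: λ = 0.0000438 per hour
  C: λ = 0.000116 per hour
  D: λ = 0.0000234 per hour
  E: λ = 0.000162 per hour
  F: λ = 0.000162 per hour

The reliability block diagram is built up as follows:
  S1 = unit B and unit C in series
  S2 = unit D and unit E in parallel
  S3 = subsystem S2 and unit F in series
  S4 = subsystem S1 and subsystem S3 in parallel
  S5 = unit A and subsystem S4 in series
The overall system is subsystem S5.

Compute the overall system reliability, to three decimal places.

0.867

R(A) = exp(−0.0000307 × 2000) = 0.94045
R(B) = exp(−0.0000438 × 2000) = 0.91613
R(C) = exp(−0.000116 × 2000) = 0.79295
R(D) = exp(−0.0000234 × 2000) = 0.95428
R(E) = exp(−0.000162 × 2000) = 0.72325
R(F) = exp(−0.000162 × 2000) = 0.72325
Series (B and C): 0.91613 × 0.79295 = 0.72645
Parallel (D and E): 1 − (1 − 0.95428)(1 − 0.72325) = 0.98735
Series ([0.98735] and F): 0.98735 × 0.72325 = 0.71410
Parallel ([0.72645] and [0.71410]): 1 − (1 − 0.72645)(1 − 0.71410) = 0.92179
Series (A and [0.92179]): 0.94045 × 0.92179 = 0.867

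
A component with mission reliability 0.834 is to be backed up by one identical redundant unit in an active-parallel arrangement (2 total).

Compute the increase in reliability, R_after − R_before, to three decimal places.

0.138

R_before = 0.834
R_after = 1 − (1 − 0.834)^2 = 0.972
ΔR = 0.972 − 0.834 = 0.138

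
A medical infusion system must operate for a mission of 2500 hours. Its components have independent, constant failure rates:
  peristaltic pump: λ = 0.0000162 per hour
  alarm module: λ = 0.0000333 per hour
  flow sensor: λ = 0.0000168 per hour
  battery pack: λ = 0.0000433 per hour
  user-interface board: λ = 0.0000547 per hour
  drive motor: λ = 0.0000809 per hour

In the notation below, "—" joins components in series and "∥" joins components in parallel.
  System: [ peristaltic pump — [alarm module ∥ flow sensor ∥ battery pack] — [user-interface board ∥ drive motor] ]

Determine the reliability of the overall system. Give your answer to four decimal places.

0.9375

R(peristaltic pump) = exp(−0.0000162 × 2500) = 0.960309
R(alarm module) = exp(−0.0000333 × 2500) = 0.920121
R(flow sensor) = exp(−0.0000168 × 2500) = 0.958870
R(battery pack) = exp(−0.0000433 × 2500) = 0.897403
R(user-interface board) = exp(−0.0000547 × 2500) = 0.872188
R(drive motor) = exp(−0.0000809 × 2500) = 0.816891
Parallel (alarm module, flow sensor, and battery pack): 1 − (1 − 0.920121)(1 − 0.958870)(1 − 0.897403) = 0.999663
Parallel (user-interface board and drive motor): 1 − (1 − 0.872188)(1 − 0.816891) = 0.976596
Series (peristaltic pump, [0.999663], and [0.976596]): 0.960309 × 0.999663 × 0.976596 = 0.9375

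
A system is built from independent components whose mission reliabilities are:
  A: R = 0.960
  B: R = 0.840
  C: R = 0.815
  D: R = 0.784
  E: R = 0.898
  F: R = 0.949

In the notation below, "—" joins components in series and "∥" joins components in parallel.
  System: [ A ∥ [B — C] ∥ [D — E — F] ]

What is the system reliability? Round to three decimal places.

Series (B and C): 0.84000 × 0.81500 = 0.68460
Series (D, E, and F): 0.78400 × 0.89800 × 0.94900 = 0.66813
Parallel (A, [0.68460], and [0.66813]): 1 − (1 − 0.96000)(1 − 0.68460)(1 − 0.66813) = 0.996

0.996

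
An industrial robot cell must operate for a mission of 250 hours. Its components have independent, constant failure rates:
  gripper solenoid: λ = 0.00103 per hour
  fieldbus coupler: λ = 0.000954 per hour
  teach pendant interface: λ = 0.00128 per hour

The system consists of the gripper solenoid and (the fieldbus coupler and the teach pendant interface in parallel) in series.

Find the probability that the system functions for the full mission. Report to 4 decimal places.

0.7281

R(gripper solenoid) = exp(−0.00103 × 250) = 0.772982
R(fieldbus coupler) = exp(−0.000954 × 250) = 0.787809
R(teach pendant interface) = exp(−0.00128 × 250) = 0.726149
Parallel (fieldbus coupler and teach pendant interface): 1 − (1 − 0.787809)(1 − 0.726149) = 0.941891
Series (gripper solenoid and [0.941891]): 0.772982 × 0.941891 = 0.7281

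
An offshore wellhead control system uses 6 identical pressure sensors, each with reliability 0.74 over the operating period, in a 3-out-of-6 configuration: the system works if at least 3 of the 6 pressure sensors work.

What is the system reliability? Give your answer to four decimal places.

0.9569

R = Σ_{i=3}^{6} C(6,i) p^i (1−p)^{6−i} with p = 0.74
C(6,3)·0.74^3·0.26^3 = 0.142444
C(6,4)·0.74^4·0.26^2 = 0.304064
C(6,5)·0.74^5·0.26^1 = 0.346165
C(6,6)·0.74^6·0.26^0 = 0.164206
Sum = 0.9569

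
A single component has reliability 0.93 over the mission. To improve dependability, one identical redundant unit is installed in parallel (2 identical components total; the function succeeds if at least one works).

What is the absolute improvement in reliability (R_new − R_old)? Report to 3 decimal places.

0.065

R_before = 0.93
R_after = 1 − (1 − 0.93)^2 = 0.995
ΔR = 0.995 − 0.93 = 0.065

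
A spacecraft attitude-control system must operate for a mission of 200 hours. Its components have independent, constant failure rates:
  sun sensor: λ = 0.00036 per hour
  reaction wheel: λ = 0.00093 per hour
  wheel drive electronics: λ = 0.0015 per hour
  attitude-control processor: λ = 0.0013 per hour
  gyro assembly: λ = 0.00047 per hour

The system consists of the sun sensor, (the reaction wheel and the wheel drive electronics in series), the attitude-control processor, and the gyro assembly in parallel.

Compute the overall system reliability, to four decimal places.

R(sun sensor) = exp(−0.00036 × 200) = 0.930531
R(reaction wheel) = exp(−0.00093 × 200) = 0.830274
R(wheel drive electronics) = exp(−0.0015 × 200) = 0.740818
R(attitude-control processor) = exp(−0.0013 × 200) = 0.771052
R(gyro assembly) = exp(−0.00047 × 200) = 0.910283
Series (reaction wheel and wheel drive electronics): 0.830274 × 0.740818 = 0.615082
Parallel (sun sensor, [0.615082], attitude-control processor, and gyro assembly): 1 − (1 − 0.930531)(1 − 0.615082)(1 − 0.771052)(1 − 0.910283) = 0.9995

0.9995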